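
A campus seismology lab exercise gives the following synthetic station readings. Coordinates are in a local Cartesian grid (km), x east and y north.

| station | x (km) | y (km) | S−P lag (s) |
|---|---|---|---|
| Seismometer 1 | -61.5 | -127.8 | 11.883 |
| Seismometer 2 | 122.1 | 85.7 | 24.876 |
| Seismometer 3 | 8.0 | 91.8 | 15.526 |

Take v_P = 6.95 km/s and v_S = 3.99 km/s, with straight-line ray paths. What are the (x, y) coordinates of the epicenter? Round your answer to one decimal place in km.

Distance from S−P lag: d = Δt · v_P v_S / (v_P − v_S) = Δt · (6.95·3.99)/(6.95−3.99) ≈ 9.3684·Δt.
So d_Seismometer 1 = 111.32, d_Seismometer 2 = 233.05, d_Seismometer 3 = 145.45 km.
Circle about each station: (x + 61.5)² + (y + 127.8)² = 111.32²; (x − 122.1)² + (y − 85.7)² = 233.05²; (x − 8.0)² + (y − 91.8)² = 145.45².
Subtracting pairs of circle equations eliminates x²+y² and gives linear equations (the radical axes):
367.2 x + 427.0 y = -39782.35
139.0 x + 439.2 y = -20387.41
Solving the 2×2 system: x ≈ -86.0, y ≈ -19.2 km.
Check against Seismometer 1 (with the unrounded x, y): √((x + 61.5)²+(y + 127.8)²) = 111.34 ≈ 111.32 km. ✓

-86.0 km east, -19.2 km north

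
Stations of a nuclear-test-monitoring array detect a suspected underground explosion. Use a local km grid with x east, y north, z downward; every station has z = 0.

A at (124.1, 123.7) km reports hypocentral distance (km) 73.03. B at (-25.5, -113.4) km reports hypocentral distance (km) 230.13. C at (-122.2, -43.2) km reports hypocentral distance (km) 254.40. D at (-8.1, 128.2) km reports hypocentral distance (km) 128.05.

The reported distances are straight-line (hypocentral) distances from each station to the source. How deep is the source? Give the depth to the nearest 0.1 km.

Each station gives a sphere (x−x_i)² + (y−y_i)² + z² = d_i² (stations at z=0).
Subtracting the A sphere from B and C: z² cancels, leaving linear equations in x and y:
-299.2 x − 474.2 y = -64819.13
-492.6 x − 333.8 y = -73289.40
Solving: x ≈ 98.096, y ≈ 74.797 km (keep extra digits for the depth step; rounded: 98.1, 74.8).
Then from the A sphere: z² = 73.03² − (x − 124.1)² − (y − 123.7)² with x = 98.096, y = 74.797, so z ≈ 47.599 ≈ 47.6 km.
Check against D (with the unrounded solution): distance 128.04 ≈ 128.05 km. ✓

47.6 km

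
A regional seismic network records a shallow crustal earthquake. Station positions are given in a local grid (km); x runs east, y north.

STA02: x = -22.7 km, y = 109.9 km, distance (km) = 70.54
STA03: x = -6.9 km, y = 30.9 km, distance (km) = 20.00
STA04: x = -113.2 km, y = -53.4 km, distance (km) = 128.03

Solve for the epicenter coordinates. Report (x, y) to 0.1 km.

-25.0 km east, 39.4 km north

Circle about each station: (x + 22.7)² + (y − 109.9)² = 70.54²; (x + 6.9)² + (y − 30.9)² = 20.00²; (x + 113.2)² + (y + 53.4)² = 128.03².
Subtracting the STA02 equation from the STA03 and STA04 equations removes the quadratic terms:
31.6 x − 158.0 y = -7014.99
-181.0 x − 326.6 y = -8343.29
Solving the 2×2 system: x ≈ -25.0, y ≈ 39.4 km.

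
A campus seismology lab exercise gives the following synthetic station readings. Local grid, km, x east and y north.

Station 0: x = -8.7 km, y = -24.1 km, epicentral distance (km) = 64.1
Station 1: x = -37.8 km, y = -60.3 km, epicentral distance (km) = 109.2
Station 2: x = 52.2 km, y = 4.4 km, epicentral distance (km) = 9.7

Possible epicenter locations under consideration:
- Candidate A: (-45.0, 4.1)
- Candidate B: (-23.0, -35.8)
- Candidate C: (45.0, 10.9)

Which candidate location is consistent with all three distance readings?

For each candidate, compare |candidate − station| to the reported distance:
Candidate A: residuals Station 0 18.1, Station 1 44.4, Station 2 87.5 → max 87.5 km
Candidate B: residuals Station 0 45.6, Station 1 80.6, Station 2 75.6 → max 80.6 km
Candidate C: residuals Station 0 0.0, Station 1 0.0, Station 2 0.0 → max 0.0 km
Only Candidate C has all residuals ≈ 0.

Candidate C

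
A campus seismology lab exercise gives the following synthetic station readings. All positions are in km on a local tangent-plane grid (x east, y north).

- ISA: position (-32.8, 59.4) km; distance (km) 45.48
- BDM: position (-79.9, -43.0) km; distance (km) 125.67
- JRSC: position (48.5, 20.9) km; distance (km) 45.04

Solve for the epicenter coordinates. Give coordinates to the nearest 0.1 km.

Circle about each station: (x + 32.8)² + (y − 59.4)² = 45.48²; (x + 79.9)² + (y + 43.0)² = 125.67²; (x − 48.5)² + (y − 20.9)² = 45.04².
Subtracting the ISA equation from the BDM and JRSC equations removes the quadratic terms:
-94.2 x − 204.8 y = -10095.71
162.6 x − 77.0 y = -1775.31
Solving the 2×2 system: x ≈ 10.2, y ≈ 44.6 km.
Check against ISA (with the unrounded x, y): √((x + 32.8)²+(y − 59.4)²) = 45.48 ≈ 45.48 km. ✓

10.2 km east, 44.6 km north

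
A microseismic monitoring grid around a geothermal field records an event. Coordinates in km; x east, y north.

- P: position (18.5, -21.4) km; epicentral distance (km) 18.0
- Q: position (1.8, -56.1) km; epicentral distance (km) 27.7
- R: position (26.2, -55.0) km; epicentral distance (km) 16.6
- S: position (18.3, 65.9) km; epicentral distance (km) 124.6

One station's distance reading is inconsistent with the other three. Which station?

Solve using three stations at a time. Using P, Q, R (subtract circle equations pairwise → linear system) gives (x, y) ≈ (23.3, -38.7).
Distances from that point to each station vs reported:
  P: calculated 18.0 vs reported 18.0 → residual 0.0 km
  Q: calculated 27.7 vs reported 27.7 → residual 0.0 km
  R: calculated 16.6 vs reported 16.6 → residual 0.0 km
  S: calculated 104.7 vs reported 124.6 → residual 19.9 km
P, Q, R are mutually consistent (residuals ≈ 0); S is off by 19.9 km.

S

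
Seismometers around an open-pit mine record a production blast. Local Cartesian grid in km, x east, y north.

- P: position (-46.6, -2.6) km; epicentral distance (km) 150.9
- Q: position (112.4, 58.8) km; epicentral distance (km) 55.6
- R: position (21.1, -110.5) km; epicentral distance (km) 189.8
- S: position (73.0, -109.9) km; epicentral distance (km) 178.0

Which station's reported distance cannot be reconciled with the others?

Solve using three stations at a time. Using P, R, S (subtract circle equations pairwise → linear system) gives (x, y) ≈ (86.8, 67.3).
Distances from that point to each station vs reported:
  P: calculated 150.6 vs reported 150.9 → residual 0.3 km
  Q: calculated 27.0 vs reported 55.6 → residual 28.6 km
  R: calculated 189.6 vs reported 189.8 → residual 0.2 km
  S: calculated 177.8 vs reported 178.0 → residual 0.2 km
P, R, S are mutually consistent (residuals ≈ 0); Q is off by 28.6 km.

Q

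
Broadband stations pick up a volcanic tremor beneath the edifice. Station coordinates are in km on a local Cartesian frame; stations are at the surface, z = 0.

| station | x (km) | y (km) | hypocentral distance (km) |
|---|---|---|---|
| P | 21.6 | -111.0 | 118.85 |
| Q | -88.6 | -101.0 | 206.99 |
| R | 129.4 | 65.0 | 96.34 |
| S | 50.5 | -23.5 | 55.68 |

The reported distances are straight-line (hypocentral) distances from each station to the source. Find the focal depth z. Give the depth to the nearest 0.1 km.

Each station gives a sphere (x−x_i)² + (y−y_i)² + z² = d_i² (stations at z=0).
Subtracting the P sphere from Q and R: z² cancels, leaving linear equations in x and y:
-220.4 x + 20.0 y = -23456.14
215.6 x + 352.0 y = 13025.73
Solving: x ≈ 104.003, y ≈ -26.697 km (keep extra digits for the depth step; rounded: 104.0, -26.7).
Then from the P sphere: z² = 118.85² − (x − 21.6)² − (y + 111.0)² with x = 104.003, y = -26.697, so z ≈ 15.102 ≈ 15.1 km.
Check against S (with the unrounded solution): distance 55.69 ≈ 55.68 km. ✓

15.1 km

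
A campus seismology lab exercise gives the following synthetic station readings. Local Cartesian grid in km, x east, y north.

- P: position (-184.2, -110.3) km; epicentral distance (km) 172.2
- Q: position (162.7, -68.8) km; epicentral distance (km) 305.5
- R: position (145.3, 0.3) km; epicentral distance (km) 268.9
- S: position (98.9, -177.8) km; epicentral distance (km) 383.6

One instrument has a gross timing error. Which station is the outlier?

S

Solve using three stations at a time. Using P, Q, R (subtract circle equations pairwise → linear system) gives (x, y) ≈ (-119.1, 49.1).
Distances from that point to each station vs reported:
  P: calculated 172.2 vs reported 172.2 → residual 0.0 km
  Q: calculated 305.5 vs reported 305.5 → residual 0.0 km
  R: calculated 268.9 vs reported 268.9 → residual 0.0 km
  S: calculated 314.7 vs reported 383.6 → residual 68.9 km
P, Q, R are mutually consistent (residuals ≈ 0); S is off by 68.9 km.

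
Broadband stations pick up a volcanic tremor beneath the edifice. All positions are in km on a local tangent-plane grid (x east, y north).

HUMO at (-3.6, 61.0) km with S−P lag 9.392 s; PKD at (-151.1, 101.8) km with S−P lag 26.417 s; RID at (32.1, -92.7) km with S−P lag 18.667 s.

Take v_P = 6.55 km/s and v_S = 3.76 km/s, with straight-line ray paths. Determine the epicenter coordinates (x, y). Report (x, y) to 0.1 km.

Distance from S−P lag: d = Δt · v_P v_S / (v_P − v_S) = Δt · (6.55·3.76)/(6.55−3.76) ≈ 8.8272·Δt.
So d_HUMO = 82.91, d_PKD = 233.19, d_RID = 164.78 km.
Circle about each station: (x + 3.6)² + (y − 61.0)² = 82.91²; (x + 151.1)² + (y − 101.8)² = 233.19²; (x − 32.1)² + (y + 92.7)² = 164.78².
Subtracting pairs of circle equations eliminates x²+y² and gives linear equations (the radical axes):
-295.0 x + 81.6 y = -18043.02
71.4 x − 307.4 y = -14388.64
Solving the 2×2 system: x ≈ 79.2, y ≈ 65.2 km.

79.2 km east, 65.2 km north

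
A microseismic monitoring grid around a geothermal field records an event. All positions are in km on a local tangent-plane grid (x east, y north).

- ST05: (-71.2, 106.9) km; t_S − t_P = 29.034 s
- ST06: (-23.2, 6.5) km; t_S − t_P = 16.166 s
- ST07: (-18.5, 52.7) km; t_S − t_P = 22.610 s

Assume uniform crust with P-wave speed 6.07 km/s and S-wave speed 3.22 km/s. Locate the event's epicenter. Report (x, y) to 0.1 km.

-73.7 km east, -92.2 km north

Distance from S−P lag: d = Δt · v_P v_S / (v_P − v_S) = Δt · (6.07·3.22)/(6.07−3.22) ≈ 6.8580·Δt.
So d_ST05 = 199.12, d_ST06 = 110.87, d_ST07 = 155.06 km.
Circle about each station: (x + 71.2)² + (y − 106.9)² = 199.12²; (x + 23.2)² + (y − 6.5)² = 110.87²; (x + 18.5)² + (y − 52.7)² = 155.06².
Subtracting pairs of circle equations eliminates x²+y² and gives linear equations (the radical axes):
96.0 x − 200.8 y = 11440.06
105.4 x − 108.4 y = 2227.66
Solving the 2×2 system: x ≈ -73.7, y ≈ -92.2 km.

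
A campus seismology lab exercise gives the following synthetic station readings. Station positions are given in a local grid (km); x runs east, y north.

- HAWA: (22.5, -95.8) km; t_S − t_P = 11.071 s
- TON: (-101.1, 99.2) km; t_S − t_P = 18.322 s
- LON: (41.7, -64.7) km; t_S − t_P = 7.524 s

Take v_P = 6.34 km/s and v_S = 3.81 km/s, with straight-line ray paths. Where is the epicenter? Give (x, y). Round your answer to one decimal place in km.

47.5 km east, 6.9 km north

Distance from S−P lag: d = Δt · v_P v_S / (v_P − v_S) = Δt · (6.34·3.81)/(6.34−3.81) ≈ 9.5476·Δt.
So d_HAWA = 105.70, d_TON = 174.93, d_LON = 71.84 km.
Circle about each station: (x − 22.5)² + (y + 95.8)² = 105.70²; (x + 101.1)² + (y − 99.2)² = 174.93²; (x − 41.7)² + (y + 64.7)² = 71.84².
Subtracting the HAWA equation from the TON and LON equations removes the quadratic terms:
-247.2 x + 390.0 y = -9050.05
38.4 x + 62.2 y = 2252.59
Solving the 2×2 system: x ≈ 47.5, y ≈ 6.9 km.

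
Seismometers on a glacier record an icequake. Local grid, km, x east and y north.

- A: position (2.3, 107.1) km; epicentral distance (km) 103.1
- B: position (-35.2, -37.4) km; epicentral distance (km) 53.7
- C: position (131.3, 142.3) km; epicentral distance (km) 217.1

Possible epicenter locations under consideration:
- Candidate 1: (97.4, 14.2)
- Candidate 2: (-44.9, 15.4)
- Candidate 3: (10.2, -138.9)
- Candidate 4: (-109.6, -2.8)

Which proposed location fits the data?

For each candidate, compare |candidate − station| to the reported distance:
Candidate 1: residuals A 29.8, B 88.6, C 84.6 → max 88.6 km
Candidate 2: residuals A 0.0, B 0.0, C 0.0 → max 0.0 km
Candidate 3: residuals A 143.0, B 57.5, C 89.1 → max 143.0 km
Candidate 4: residuals A 53.7, B 28.4, C 64.1 → max 64.1 km
Only Candidate 2 has all residuals ≈ 0.

Candidate 2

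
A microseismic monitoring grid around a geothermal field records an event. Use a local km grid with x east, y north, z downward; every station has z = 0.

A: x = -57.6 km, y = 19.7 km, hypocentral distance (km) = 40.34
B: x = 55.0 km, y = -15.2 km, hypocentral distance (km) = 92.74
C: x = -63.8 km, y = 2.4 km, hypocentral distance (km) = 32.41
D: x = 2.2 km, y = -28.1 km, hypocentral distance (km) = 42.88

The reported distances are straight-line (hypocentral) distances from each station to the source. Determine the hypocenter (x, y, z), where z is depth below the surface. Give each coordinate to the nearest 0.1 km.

(-37.3, -14.0, 8.9)

Each station gives a sphere (x−x_i)² + (y−y_i)² + z² = d_i² (stations at z=0).
Subtracting the A sphere from B and C: z² cancels, leaving linear equations in x and y:
225.2 x − 69.8 y = -7423.20
-12.4 x − 34.6 y = 947.26
Solving: x ≈ -37.304, y ≈ -14.008 km (keep extra digits for the depth step; rounded: -37.3, -14.0).
Then from the A sphere: z² = 40.34² − (x + 57.6)² − (y − 19.7)² with x = -37.304, y = -14.008, so z ≈ 8.897 ≈ 8.9 km.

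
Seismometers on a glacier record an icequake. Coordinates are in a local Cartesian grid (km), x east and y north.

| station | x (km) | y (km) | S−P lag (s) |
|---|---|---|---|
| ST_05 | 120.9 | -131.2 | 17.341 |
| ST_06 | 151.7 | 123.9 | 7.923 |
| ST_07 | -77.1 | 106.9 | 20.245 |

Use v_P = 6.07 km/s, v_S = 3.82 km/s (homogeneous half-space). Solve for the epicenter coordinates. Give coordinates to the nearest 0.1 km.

122.9 km east, 47.5 km north

Distance from S−P lag: d = Δt · v_P v_S / (v_P − v_S) = Δt · (6.07·3.82)/(6.07−3.82) ≈ 10.3055·Δt.
So d_ST_05 = 178.71, d_ST_06 = 81.65, d_ST_07 = 208.64 km.
Circle about each station: (x − 120.9)² + (y + 131.2)² = 178.71²; (x − 151.7)² + (y − 123.9)² = 81.65²; (x + 77.1)² + (y − 106.9)² = 208.64².
Subtracting the ST_05 equation from the ST_06 and ST_07 equations removes the quadratic terms:
61.6 x + 510.2 y = 31804.39
-396.0 x + 476.2 y = -26051.62
Solving the 2×2 system: x ≈ 122.9, y ≈ 47.5 km.
Check against ST_05 (with the unrounded x, y): √((x − 120.9)²+(y + 131.2)²) = 178.71 ≈ 178.71 km. ✓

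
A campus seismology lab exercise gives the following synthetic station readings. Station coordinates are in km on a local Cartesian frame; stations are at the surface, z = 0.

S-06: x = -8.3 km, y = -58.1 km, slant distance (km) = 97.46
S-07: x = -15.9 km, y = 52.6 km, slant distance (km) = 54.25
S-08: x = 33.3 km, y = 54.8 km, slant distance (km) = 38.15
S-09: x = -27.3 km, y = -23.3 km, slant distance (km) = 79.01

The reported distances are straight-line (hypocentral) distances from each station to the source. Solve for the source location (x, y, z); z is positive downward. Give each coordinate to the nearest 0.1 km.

Each station gives a sphere (x−x_i)² + (y−y_i)² + z² = d_i² (stations at z=0).
Subtracting the S-06 sphere from S-07 and S-08: z² cancels, leaving linear equations in x and y:
-15.2 x + 221.4 y = 6130.46
83.2 x + 225.8 y = 8710.46
Solving: x ≈ 24.905, y ≈ 29.399 km (keep extra digits for the depth step; rounded: 24.9, 29.4).
Then from the S-06 sphere: z² = 97.46² − (x + 8.3)² − (y + 58.1)² with x = 24.905, y = 29.399, so z ≈ 27.199 ≈ 27.2 km.
Check against S-09 (with the unrounded solution): distance 79.01 ≈ 79.01 km. ✓

x ≈ 24.9 km, y ≈ 29.4 km, depth ≈ 27.2 km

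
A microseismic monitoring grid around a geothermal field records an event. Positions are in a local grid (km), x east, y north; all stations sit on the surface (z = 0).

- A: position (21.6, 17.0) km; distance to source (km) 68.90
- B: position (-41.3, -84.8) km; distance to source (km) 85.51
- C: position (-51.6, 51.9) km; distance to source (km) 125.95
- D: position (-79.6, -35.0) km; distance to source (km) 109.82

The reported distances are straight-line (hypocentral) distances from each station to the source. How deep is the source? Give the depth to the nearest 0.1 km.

z ≈ 34.8 km

Each station gives a sphere (x−x_i)² + (y−y_i)² + z² = d_i² (stations at z=0).
Subtracting the A sphere from B and C: z² cancels, leaving linear equations in x and y:
-125.8 x − 203.6 y = 5576.42
-146.4 x + 69.8 y = -6515.58
Solving: x ≈ 24.291, y ≈ -42.398 km (keep extra digits for the depth step; rounded: 24.3, -42.4).
Then from the A sphere: z² = 68.90² − (x − 21.6)² − (y − 17.0)² with x = 24.291, y = -42.398, so z ≈ 34.812 ≈ 34.8 km.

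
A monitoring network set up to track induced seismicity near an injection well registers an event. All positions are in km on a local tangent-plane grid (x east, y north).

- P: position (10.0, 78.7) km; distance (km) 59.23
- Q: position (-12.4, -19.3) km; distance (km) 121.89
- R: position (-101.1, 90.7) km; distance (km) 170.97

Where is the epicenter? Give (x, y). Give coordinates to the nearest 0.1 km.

Circle about each station: (x − 10.0)² + (y − 78.7)² = 59.23²; (x + 12.4)² + (y + 19.3)² = 121.89²; (x + 101.1)² + (y − 90.7)² = 170.97².
Subtracting pairs of circle equations eliminates x²+y² and gives linear equations (the radical axes):
-44.8 x − 196.0 y = -17116.42
-222.2 x + 24.0 y = -13568.54
Solving the 2×2 system: x ≈ 68.8, y ≈ 71.6 km.
Check against P (with the unrounded x, y): √((x − 10.0)²+(y − 78.7)²) = 59.23 ≈ 59.23 km. ✓

68.8 km east, 71.6 km north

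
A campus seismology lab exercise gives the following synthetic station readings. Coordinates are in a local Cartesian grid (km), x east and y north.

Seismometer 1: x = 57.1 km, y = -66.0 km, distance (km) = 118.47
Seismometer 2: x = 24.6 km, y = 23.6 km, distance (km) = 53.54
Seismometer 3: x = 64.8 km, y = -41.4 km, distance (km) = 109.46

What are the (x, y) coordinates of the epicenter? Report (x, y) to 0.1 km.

-28.4 km east, 16.0 km north

Circle about each station: (x − 57.1)² + (y + 66.0)² = 118.47²; (x − 24.6)² + (y − 23.6)² = 53.54²; (x − 64.8)² + (y + 41.4)² = 109.46².
Subtracting the Seismometer 1 equation from the Seismometer 2 and Seismometer 3 equations removes the quadratic terms:
-65.0 x + 179.2 y = 4714.32
15.4 x + 49.2 y = 350.24
Solving the 2×2 system: x ≈ -28.4, y ≈ 16.0 km.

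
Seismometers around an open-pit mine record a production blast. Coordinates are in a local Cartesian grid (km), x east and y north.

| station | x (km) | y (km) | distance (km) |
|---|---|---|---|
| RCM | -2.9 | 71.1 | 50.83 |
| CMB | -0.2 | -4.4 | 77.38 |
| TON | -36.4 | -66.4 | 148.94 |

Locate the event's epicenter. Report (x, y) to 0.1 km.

(46.1, 57.6)

Circle about each station: (x + 2.9)² + (y − 71.1)² = 50.83²; (x + 0.2)² + (y + 4.4)² = 77.38²; (x + 36.4)² + (y + 66.4)² = 148.94².
Subtracting the RCM equation from the CMB and TON equations removes the quadratic terms:
5.4 x − 151.0 y = -8448.20
-67.0 x − 275.0 y = -18929.13
Solving the 2×2 system: x ≈ 46.1, y ≈ 57.6 km.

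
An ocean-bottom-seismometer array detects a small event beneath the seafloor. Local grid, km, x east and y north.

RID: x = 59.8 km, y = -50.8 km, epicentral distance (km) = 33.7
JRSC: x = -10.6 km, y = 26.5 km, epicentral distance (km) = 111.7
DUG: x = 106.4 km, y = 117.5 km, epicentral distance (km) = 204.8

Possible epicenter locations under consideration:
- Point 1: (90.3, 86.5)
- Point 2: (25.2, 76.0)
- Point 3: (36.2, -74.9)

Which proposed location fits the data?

Point 3

For each candidate, compare |candidate − station| to the reported distance:
Point 1: residuals RID 106.9, JRSC 5.7, DUG 169.9 → max 169.9 km
Point 2: residuals RID 97.7, JRSC 50.6, DUG 113.6 → max 113.6 km
Point 3: residuals RID 0.0, JRSC 0.0, DUG 0.0 → max 0.0 km
Only Point 3 has all residuals ≈ 0.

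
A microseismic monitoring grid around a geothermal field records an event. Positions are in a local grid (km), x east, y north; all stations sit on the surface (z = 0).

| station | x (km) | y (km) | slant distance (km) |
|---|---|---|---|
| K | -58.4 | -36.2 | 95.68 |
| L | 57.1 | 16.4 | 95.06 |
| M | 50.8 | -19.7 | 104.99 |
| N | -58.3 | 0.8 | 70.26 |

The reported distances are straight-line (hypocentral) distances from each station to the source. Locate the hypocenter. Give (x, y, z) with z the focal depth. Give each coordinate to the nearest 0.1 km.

x ≈ -22.5 km, y ≈ 39.2 km, depth ≈ 46.7 km

Each station gives a sphere (x−x_i)² + (y−y_i)² + z² = d_i² (stations at z=0).
Subtracting the K sphere from L and M: z² cancels, leaving linear equations in x and y:
231.0 x + 105.2 y = -1073.37
218.4 x + 33.0 y = -3620.51
Solving: x ≈ -22.501, y ≈ 39.206 km (keep extra digits for the depth step; rounded: -22.5, 39.2).
Then from the K sphere: z² = 95.68² − (x + 58.4)² − (y + 36.2)² with x = -22.501, y = 39.206, so z ≈ 46.689 ≈ 46.7 km.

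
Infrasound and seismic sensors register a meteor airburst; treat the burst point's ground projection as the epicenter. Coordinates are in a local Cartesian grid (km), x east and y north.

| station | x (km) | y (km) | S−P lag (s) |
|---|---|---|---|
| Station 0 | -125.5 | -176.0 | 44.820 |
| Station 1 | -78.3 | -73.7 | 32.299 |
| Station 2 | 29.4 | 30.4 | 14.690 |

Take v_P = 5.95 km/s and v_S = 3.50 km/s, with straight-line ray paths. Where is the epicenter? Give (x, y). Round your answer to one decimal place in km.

124.0 km east, 111.9 km north

Distance from S−P lag: d = Δt · v_P v_S / (v_P − v_S) = Δt · (5.95·3.50)/(5.95−3.50) ≈ 8.5000·Δt.
So d_Station 0 = 380.97, d_Station 1 = 274.54, d_Station 2 = 124.86 km.
Circle about each station: (x + 125.5)² + (y + 176.0)² = 380.97²; (x + 78.3)² + (y + 73.7)² = 274.54²; (x − 29.4)² + (y − 30.4)² = 124.86².
Subtracting the Station 0 equation from the Station 1 and Station 2 equations removes the quadratic terms:
94.4 x + 204.6 y = 34602.26
309.8 x + 412.8 y = 84610.39
Solving the 2×2 system: x ≈ 124.0, y ≈ 111.9 km.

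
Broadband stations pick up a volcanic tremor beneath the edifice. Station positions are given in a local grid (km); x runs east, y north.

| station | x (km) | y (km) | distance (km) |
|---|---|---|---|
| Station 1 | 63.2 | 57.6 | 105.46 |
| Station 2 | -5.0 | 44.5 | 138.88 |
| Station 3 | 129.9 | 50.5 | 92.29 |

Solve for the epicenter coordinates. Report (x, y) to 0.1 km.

Circle about each station: (x − 63.2)² + (y − 57.6)² = 105.46²; (x + 5.0)² + (y − 44.5)² = 138.88²; (x − 129.9)² + (y − 50.5)² = 92.29².
Subtracting pairs of circle equations eliminates x²+y² and gives linear equations (the radical axes):
-136.4 x − 26.2 y = -13472.59
133.4 x − 14.2 y = 14716.63
Solving the 2×2 system: x ≈ 106.2, y ≈ -38.7 km.
Check against Station 1 (with the unrounded x, y): √((x − 63.2)²+(y − 57.6)²) = 105.45 ≈ 105.46 km. ✓

106.2 km east, -38.7 km north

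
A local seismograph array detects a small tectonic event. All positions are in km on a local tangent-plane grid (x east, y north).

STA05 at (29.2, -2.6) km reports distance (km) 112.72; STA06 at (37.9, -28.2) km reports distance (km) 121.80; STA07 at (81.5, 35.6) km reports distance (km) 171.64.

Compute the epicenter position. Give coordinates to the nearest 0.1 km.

x ≈ -83.0 km, y ≈ -13.4 km

Circle about each station: (x − 29.2)² + (y + 2.6)² = 112.72²; (x − 37.9)² + (y + 28.2)² = 121.80²; (x − 81.5)² + (y − 35.6)² = 171.64².
Subtracting the STA05 equation from the STA06 and STA07 equations removes the quadratic terms:
17.4 x − 51.2 y = -757.19
104.6 x + 76.4 y = -9704.28
Solving the 2×2 system: x ≈ -83.0, y ≈ -13.4 km.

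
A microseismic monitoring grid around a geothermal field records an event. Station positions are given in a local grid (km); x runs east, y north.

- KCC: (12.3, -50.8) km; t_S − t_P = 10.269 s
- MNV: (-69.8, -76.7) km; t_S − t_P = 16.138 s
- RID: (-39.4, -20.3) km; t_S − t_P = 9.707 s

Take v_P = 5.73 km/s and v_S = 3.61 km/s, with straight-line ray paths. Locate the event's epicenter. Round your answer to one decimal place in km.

Distance from S−P lag: d = Δt · v_P v_S / (v_P − v_S) = Δt · (5.73·3.61)/(5.73−3.61) ≈ 9.7572·Δt.
So d_KCC = 100.20, d_MNV = 157.46, d_RID = 94.71 km.
Circle about each station: (x − 12.3)² + (y + 50.8)² = 100.20²; (x + 69.8)² + (y + 76.7)² = 157.46²; (x + 39.4)² + (y + 20.3)² = 94.71².
Subtracting the KCC equation from the MNV and RID equations removes the quadratic terms:
-164.2 x − 51.8 y = -6730.61
-103.4 x + 61.0 y = 302.58
Solving the 2×2 system: x ≈ 25.7, y ≈ 48.5 km.
Check against KCC (with the unrounded x, y): √((x − 12.3)²+(y + 50.8)²) = 100.20 ≈ 100.20 km. ✓

x ≈ 25.7 km, y ≈ 48.5 km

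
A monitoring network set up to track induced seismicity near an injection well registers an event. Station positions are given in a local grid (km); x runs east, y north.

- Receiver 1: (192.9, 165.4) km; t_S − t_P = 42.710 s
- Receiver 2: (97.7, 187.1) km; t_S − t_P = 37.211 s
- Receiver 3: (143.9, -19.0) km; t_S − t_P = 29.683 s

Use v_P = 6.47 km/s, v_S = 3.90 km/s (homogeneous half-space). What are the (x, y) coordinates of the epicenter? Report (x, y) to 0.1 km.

Distance from S−P lag: d = Δt · v_P v_S / (v_P − v_S) = Δt · (6.47·3.90)/(6.47−3.90) ≈ 9.8183·Δt.
So d_Receiver 1 = 419.34, d_Receiver 2 = 365.35, d_Receiver 3 = 291.44 km.
Circle about each station: (x − 192.9)² + (y − 165.4)² = 419.34²; (x − 97.7)² + (y − 187.1)² = 365.35²; (x − 143.9)² + (y + 19.0)² = 291.44².
Subtracting pairs of circle equations eliminates x²+y² and gives linear equations (the radical axes):
-190.4 x + 43.4 y = 22349.54
-98.0 x − 368.8 y = 47409.40
Solving the 2×2 system: x ≈ -138.3, y ≈ -91.8 km.

(-138.3, -91.8)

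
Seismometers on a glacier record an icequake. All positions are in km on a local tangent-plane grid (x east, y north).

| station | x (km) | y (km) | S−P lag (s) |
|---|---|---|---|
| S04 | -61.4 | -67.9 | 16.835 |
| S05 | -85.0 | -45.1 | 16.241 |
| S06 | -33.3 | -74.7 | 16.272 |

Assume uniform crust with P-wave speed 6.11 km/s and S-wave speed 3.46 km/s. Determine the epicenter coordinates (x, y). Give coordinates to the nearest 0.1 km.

3.1 km east, 49.9 km north

Distance from S−P lag: d = Δt · v_P v_S / (v_P − v_S) = Δt · (6.11·3.46)/(6.11−3.46) ≈ 7.9776·Δt.
So d_S04 = 134.30, d_S05 = 129.56, d_S06 = 129.81 km.
Circle about each station: (x + 61.4)² + (y + 67.9)² = 134.30²; (x + 85.0)² + (y + 45.1)² = 129.56²; (x + 33.3)² + (y + 74.7)² = 129.81².
Subtracting the S04 equation from the S05 and S06 equations removes the quadratic terms:
-47.2 x + 45.6 y = 2129.34
56.2 x − 13.6 y = -505.54
Solving the 2×2 system: x ≈ 3.1, y ≈ 49.9 km.
Check against S04 (with the unrounded x, y): √((x + 61.4)²+(y + 67.9)²) = 134.27 ≈ 134.30 km. ✓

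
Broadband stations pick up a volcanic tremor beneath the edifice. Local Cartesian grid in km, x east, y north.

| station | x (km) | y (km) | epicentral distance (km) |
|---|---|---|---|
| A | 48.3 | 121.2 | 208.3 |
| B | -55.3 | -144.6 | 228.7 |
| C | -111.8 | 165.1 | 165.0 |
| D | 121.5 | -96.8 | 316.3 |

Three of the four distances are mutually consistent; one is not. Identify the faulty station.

C

Solve using three stations at a time. Using A, B, D (subtract circle equations pairwise → linear system) gives (x, y) ≈ (-151.5, 62.8).
Distances from that point to each station vs reported:
  A: calculated 208.2 vs reported 208.3 → residual 0.1 km
  B: calculated 228.6 vs reported 228.7 → residual 0.1 km
  C: calculated 109.8 vs reported 165.0 → residual 55.2 km
  D: calculated 316.2 vs reported 316.3 → residual 0.1 km
A, B, D are mutually consistent (residuals ≈ 0); C is off by 55.2 km.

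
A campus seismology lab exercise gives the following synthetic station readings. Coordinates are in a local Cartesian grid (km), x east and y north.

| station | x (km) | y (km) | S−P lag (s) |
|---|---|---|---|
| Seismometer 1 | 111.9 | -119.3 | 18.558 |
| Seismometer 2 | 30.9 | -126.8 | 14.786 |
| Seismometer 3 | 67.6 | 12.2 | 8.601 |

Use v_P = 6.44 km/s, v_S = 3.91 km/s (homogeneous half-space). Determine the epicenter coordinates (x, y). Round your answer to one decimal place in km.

x ≈ -18.0 km, y ≈ 12.0 km

Distance from S−P lag: d = Δt · v_P v_S / (v_P − v_S) = Δt · (6.44·3.91)/(6.44−3.91) ≈ 9.9527·Δt.
So d_Seismometer 1 = 184.70, d_Seismometer 2 = 147.16, d_Seismometer 3 = 85.60 km.
Circle about each station: (x − 111.9)² + (y + 119.3)² = 184.70²; (x − 30.9)² + (y + 126.8)² = 147.16²; (x − 67.6)² + (y − 12.2)² = 85.60².
Subtracting the Seismometer 1 equation from the Seismometer 2 and Seismometer 3 equations removes the quadratic terms:
-162.0 x − 15.0 y = 2736.97
-88.6 x + 263.0 y = 4751.23
Solving the 2×2 system: x ≈ -18.0, y ≈ 12.0 km.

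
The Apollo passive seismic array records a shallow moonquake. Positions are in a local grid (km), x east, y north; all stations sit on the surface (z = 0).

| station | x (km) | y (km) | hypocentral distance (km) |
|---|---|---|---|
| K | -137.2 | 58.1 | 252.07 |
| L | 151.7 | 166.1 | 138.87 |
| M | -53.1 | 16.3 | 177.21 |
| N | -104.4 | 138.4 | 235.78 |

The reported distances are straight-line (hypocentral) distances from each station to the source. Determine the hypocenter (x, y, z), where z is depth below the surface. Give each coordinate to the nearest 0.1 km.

Each station gives a sphere (x−x_i)² + (y−y_i)² + z² = d_i² (stations at z=0).
Subtracting the K sphere from L and M: z² cancels, leaving linear equations in x and y:
577.8 x + 216.0 y = 72657.06
168.2 x − 83.6 y = 13021.75
Solving: x ≈ 105.001, y ≈ 55.496 km (keep extra digits for the depth step; rounded: 105.0, 55.5).
Then from the K sphere: z² = 252.07² − (x + 137.2)² − (y − 58.1)² with x = 105.001, y = 55.496, so z ≈ 69.794 ≈ 69.8 km.
Check against N (with the unrounded solution): distance 235.78 ≈ 235.78 km. ✓

(105.0, 55.5, 69.8)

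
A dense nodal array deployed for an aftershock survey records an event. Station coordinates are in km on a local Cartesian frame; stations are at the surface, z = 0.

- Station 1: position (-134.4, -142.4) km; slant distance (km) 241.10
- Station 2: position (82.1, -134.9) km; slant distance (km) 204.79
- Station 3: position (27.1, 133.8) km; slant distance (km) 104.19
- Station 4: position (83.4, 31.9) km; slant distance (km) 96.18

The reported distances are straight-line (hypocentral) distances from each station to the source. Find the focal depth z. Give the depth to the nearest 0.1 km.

Each station gives a sphere (x−x_i)² + (y−y_i)² + z² = d_i² (stations at z=0).
Subtracting the Station 1 sphere from Station 2 and Station 3: z² cancels, leaving linear equations in x and y:
433.0 x + 15.0 y = 2787.57
323.0 x + 552.4 y = 27569.38
Solving: x ≈ 4.806, y ≈ 47.098 km (keep extra digits for the depth step; rounded: 4.8, 47.1).
Then from the Station 1 sphere: z² = 241.10² − (x + 134.4)² − (y + 142.4)² with x = 4.806, y = 47.098, so z ≈ 53.305 ≈ 53.3 km.

53.3 km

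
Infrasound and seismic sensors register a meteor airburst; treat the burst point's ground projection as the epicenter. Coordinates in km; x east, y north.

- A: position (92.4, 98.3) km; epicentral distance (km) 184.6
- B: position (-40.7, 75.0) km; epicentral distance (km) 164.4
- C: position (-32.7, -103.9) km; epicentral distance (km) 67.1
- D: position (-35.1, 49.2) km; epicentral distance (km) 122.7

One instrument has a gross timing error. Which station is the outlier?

D

Solve using three stations at a time. Using A, B, C (subtract circle equations pairwise → linear system) gives (x, y) ≈ (27.6, -74.5).
Distances from that point to each station vs reported:
  A: calculated 184.6 vs reported 184.6 → residual 0.0 km
  B: calculated 164.4 vs reported 164.4 → residual 0.0 km
  C: calculated 67.1 vs reported 67.1 → residual 0.0 km
  D: calculated 138.7 vs reported 122.7 → residual 16.0 km
A, B, C are mutually consistent (residuals ≈ 0); D is off by 16.0 km.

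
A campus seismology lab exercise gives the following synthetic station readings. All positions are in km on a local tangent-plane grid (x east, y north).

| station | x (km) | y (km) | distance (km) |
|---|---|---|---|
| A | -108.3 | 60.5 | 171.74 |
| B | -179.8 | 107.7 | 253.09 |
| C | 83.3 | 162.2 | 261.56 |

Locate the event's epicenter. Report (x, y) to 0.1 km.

x ≈ -11.7 km, y ≈ -81.5 km

Circle about each station: (x + 108.3)² + (y − 60.5)² = 171.74²; (x + 179.8)² + (y − 107.7)² = 253.09²; (x − 83.3)² + (y − 162.2)² = 261.56².
Subtracting the A equation from the B and C equations removes the quadratic terms:
-143.0 x + 94.4 y = -6021.73
383.2 x + 203.4 y = -21060.42
Solving the 2×2 system: x ≈ -11.7, y ≈ -81.5 km.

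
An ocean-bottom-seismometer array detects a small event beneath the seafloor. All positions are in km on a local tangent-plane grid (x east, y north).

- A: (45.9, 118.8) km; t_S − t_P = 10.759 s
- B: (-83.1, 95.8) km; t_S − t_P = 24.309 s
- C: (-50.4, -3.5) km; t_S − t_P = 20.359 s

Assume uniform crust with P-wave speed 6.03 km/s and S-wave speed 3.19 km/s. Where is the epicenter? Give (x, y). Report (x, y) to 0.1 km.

(75.7, 52.3)

Distance from S−P lag: d = Δt · v_P v_S / (v_P − v_S) = Δt · (6.03·3.19)/(6.03−3.19) ≈ 6.7731·Δt.
So d_A = 72.87, d_B = 164.65, d_C = 137.89 km.
Circle about each station: (x − 45.9)² + (y − 118.8)² = 72.87²; (x + 83.1)² + (y − 95.8)² = 164.65²; (x + 50.4)² + (y + 3.5)² = 137.89².
Subtracting pairs of circle equations eliminates x²+y² and gives linear equations (the radical axes):
-258.0 x − 46.0 y = -21936.59
-192.6 x − 244.6 y = -27371.46
Solving the 2×2 system: x ≈ 75.7, y ≈ 52.3 km.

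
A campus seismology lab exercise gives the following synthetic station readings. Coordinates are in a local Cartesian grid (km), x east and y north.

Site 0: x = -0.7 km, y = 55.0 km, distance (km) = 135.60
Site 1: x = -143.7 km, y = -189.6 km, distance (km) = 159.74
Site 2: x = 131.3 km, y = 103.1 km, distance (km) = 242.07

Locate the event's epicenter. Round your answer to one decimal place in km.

Circle about each station: (x + 0.7)² + (y − 55.0)² = 135.60²; (x + 143.7)² + (y + 189.6)² = 159.74²; (x − 131.3)² + (y − 103.1)² = 242.07².
Subtracting the Site 0 equation from the Site 1 and Site 2 equations removes the quadratic terms:
-286.0 x − 489.2 y = 46442.85
264.0 x + 96.2 y = -15366.71
Solving the 2×2 system: x ≈ -30.0, y ≈ -77.4 km.
Check against Site 0 (with the unrounded x, y): √((x + 0.7)²+(y − 55.0)²) = 135.60 ≈ 135.60 km. ✓

x ≈ -30.0 km, y ≈ -77.4 km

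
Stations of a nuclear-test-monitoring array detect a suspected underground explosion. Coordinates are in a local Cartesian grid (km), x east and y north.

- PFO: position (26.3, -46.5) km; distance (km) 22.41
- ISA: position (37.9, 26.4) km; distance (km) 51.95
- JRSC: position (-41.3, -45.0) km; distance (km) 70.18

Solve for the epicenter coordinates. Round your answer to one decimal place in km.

x ≈ 25.7 km, y ≈ -24.1 km

Circle about each station: (x − 26.3)² + (y + 46.5)² = 22.41²; (x − 37.9)² + (y − 26.4)² = 51.95²; (x + 41.3)² + (y + 45.0)² = 70.18².
Subtracting the PFO equation from the ISA and JRSC equations removes the quadratic terms:
23.2 x + 145.8 y = -2917.16
-135.2 x + 3.0 y = -3546.27
Solving the 2×2 system: x ≈ 25.7, y ≈ -24.1 km.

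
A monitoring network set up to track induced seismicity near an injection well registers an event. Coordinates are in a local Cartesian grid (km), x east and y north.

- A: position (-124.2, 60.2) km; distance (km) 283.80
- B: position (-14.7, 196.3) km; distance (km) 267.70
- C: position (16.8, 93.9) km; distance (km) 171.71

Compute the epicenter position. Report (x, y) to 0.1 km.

(149.4, -15.2)

Circle about each station: (x + 124.2)² + (y − 60.2)² = 283.80²; (x + 14.7)² + (y − 196.3)² = 267.70²; (x − 16.8)² + (y − 93.9)² = 171.71².
Subtracting the A equation from the B and C equations removes the quadratic terms:
219.0 x + 272.2 y = 28579.25
282.0 x + 67.4 y = 41107.89
Solving the 2×2 system: x ≈ 149.4, y ≈ -15.2 km.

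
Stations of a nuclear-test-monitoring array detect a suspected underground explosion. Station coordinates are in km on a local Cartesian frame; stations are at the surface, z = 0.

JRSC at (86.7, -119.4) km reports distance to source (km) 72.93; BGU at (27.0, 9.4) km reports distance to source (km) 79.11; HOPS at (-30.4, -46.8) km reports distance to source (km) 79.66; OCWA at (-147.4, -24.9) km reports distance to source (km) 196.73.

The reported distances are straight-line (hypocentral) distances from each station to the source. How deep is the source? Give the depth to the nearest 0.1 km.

Each station gives a sphere (x−x_i)² + (y−y_i)² + z² = d_i² (stations at z=0).
Subtracting the JRSC sphere from BGU and HOPS: z² cancels, leaving linear equations in x and y:
-119.4 x + 257.6 y = -21895.50
-234.2 x + 145.2 y = -19685.78
Solving: x ≈ 44.003, y ≈ -64.602 km (keep extra digits for the depth step; rounded: 44.0, -64.6).
Then from the JRSC sphere: z² = 72.93² − (x − 86.7)² − (y + 119.4)² with x = 44.003, y = -64.602, so z ≈ 22.202 ≈ 22.2 km.

22.2 km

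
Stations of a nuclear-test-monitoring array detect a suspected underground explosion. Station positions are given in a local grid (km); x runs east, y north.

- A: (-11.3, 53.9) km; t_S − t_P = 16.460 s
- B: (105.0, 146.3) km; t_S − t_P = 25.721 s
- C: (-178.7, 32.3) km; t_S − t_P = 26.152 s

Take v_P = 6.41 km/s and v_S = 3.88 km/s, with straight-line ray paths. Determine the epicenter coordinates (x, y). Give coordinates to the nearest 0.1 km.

(42.5, -98.7)

Distance from S−P lag: d = Δt · v_P v_S / (v_P − v_S) = Δt · (6.41·3.88)/(6.41−3.88) ≈ 9.8304·Δt.
So d_A = 161.81, d_B = 252.85, d_C = 257.08 km.
Circle about each station: (x + 11.3)² + (y − 53.9)² = 161.81²; (x − 105.0)² + (y − 146.3)² = 252.85²; (x + 178.7)² + (y − 32.3)² = 257.08².
Subtracting the A equation from the B and C equations removes the quadratic terms:
232.6 x + 184.8 y = -8354.86
-334.8 x − 43.2 y = -9963.57
Solving the 2×2 system: x ≈ 42.5, y ≈ -98.7 km.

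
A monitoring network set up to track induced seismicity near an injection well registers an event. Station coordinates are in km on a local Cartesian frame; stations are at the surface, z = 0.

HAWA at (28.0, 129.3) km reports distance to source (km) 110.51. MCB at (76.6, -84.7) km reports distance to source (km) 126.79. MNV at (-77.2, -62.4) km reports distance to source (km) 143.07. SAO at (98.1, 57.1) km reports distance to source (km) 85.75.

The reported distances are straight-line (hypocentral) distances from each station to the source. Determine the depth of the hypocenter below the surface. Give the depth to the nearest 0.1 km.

Each station gives a sphere (x−x_i)² + (y−y_i)² + z² = d_i² (stations at z=0).
Subtracting the HAWA sphere from MCB and MNV: z² cancels, leaving linear equations in x and y:
97.2 x − 428.0 y = -8324.08
-210.4 x − 383.4 y = -15905.45
Solving: x ≈ 28.402, y ≈ 25.899 km (keep extra digits for the depth step; rounded: 28.4, 25.9).
Then from the HAWA sphere: z² = 110.51² − (x − 28.0)² − (y − 129.3)² with x = 28.402, y = 25.899, so z ≈ 38.994 ≈ 39.0 km.

depth ≈ 39.0 km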